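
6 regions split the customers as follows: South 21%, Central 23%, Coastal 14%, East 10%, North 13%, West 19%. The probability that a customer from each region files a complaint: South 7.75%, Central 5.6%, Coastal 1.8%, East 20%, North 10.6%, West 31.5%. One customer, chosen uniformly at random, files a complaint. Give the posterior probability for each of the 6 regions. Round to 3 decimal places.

South 0.130, Central 0.103, Coastal 0.020, East 0.160, North 0.110, West 0.478

By Bayes' rule, posterior ∝ prior × likelihood:
  South: 0.21 × 0.0775 = 0.016275
  Central: 0.23 × 0.056 = 0.01288
  Coastal: 0.14 × 0.018 = 0.00252
  East: 0.1 × 0.2 = 0.02
  North: 0.13 × 0.106 = 0.01378
  West: 0.19 × 0.315 = 0.05985
Total = 0.125305.
P(South | complaint) = 0.016275/0.125305 ≈ 0.130
P(Central | complaint) = 0.01288/0.125305 ≈ 0.103
P(Coastal | complaint) = 0.00252/0.125305 ≈ 0.020
P(East | complaint) = 0.02/0.125305 ≈ 0.160
P(North | complaint) = 0.01378/0.125305 ≈ 0.110
P(West | complaint) = 0.05985/0.125305 ≈ 0.478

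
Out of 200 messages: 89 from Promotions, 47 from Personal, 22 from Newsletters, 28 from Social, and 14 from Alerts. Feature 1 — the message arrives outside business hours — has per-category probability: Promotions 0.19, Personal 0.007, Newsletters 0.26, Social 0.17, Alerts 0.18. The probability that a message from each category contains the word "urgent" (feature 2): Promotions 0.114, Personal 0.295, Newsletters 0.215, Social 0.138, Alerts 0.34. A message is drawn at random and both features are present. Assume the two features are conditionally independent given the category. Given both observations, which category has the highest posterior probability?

Promotions

Unnormalized posteriors (prior × likelihood):
  Promotions: 0.445 × 0.19 × 0.114 = 0.0096387
  Personal: 0.235 × 0.007 × 0.295 = 0.000485275
  Newsletters: 0.11 × 0.26 × 0.215 = 0.006149
  Social: 0.14 × 0.17 × 0.138 = 0.0032844
  Alerts: 0.07 × 0.18 × 0.34 = 0.004284
Normalizing constant = 0.023841375.
Largest term belongs to Promotions, so Promotions is most probable.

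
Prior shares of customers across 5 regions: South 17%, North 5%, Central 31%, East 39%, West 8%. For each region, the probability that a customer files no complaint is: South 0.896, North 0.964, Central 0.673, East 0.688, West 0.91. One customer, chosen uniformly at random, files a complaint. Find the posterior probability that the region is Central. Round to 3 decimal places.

0.406

Taking complements, P(complaint | each) = South 0.104, North 0.036, Central 0.327, East 0.312, West 0.09.
Prior × likelihood for each hypothesis:
  South: 0.17 × 0.104 = 0.01768
  North: 0.05 × 0.036 = 0.0018
  Central: 0.31 × 0.327 = 0.10137
  East: 0.39 × 0.312 = 0.12168
  West: 0.08 × 0.09 = 0.0072
Total = 0.24973.
P(Central | evidence) = 0.10137 / 0.24973 ≈ 0.406.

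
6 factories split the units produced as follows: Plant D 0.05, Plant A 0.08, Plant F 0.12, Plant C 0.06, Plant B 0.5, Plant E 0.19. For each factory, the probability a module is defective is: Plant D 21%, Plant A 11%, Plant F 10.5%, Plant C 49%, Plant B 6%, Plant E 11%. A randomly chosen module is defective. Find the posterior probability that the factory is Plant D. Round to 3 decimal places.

By Bayes' rule, posterior ∝ prior × likelihood:
  Plant D: 0.05 × 0.21 = 0.0105
  Plant A: 0.08 × 0.11 = 0.0088
  Plant F: 0.12 × 0.105 = 0.0126
  Plant C: 0.06 × 0.49 = 0.0294
  Plant B: 0.5 × 0.06 = 0.03
  Plant E: 0.19 × 0.11 = 0.0209
Normalizing constant = 0.1122.
P(Plant D | evidence) = 0.0105 / 0.1122 ≈ 0.094.

0.094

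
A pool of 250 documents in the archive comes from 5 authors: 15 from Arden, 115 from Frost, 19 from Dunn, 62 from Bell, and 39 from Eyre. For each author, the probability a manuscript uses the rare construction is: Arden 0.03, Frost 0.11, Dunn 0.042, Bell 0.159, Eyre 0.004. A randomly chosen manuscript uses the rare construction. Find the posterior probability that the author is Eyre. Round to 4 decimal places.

Compute prior × likelihood for every hypothesis:
  Arden: 0.06 × 0.03 = 0.0018
  Frost: 0.46 × 0.11 = 0.0506
  Dunn: 0.076 × 0.042 = 0.003192
  Bell: 0.248 × 0.159 = 0.039432
  Eyre: 0.156 × 0.004 = 0.000624
Total = 0.095648.
P(Eyre | evidence) = 0.000624 / 0.095648 ≈ 0.0065.

0.0065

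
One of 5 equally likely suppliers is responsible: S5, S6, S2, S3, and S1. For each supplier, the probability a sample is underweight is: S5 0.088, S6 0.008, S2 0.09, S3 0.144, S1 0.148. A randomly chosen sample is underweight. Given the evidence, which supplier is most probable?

Since the prior is uniform, the posterior is proportional to the likelihood:
  S5: 0.088
  S6: 0.008
  S2: 0.09
  S3: 0.144
  S1: 0.148
Normalizing constant = 0.478.
Largest term belongs to S1, so S1 is most probable.

S1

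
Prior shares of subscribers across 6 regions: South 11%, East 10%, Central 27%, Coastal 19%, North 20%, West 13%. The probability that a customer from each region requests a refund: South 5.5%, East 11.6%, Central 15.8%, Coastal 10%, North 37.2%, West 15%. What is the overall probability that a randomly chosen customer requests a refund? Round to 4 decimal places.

0.1732

Compute prior × likelihood for every hypothesis:
  South: 0.11 × 0.055 = 0.00605
  East: 0.1 × 0.116 = 0.0116
  Central: 0.27 × 0.158 = 0.04266
  Coastal: 0.19 × 0.1 = 0.019
  North: 0.2 × 0.372 = 0.0744
  West: 0.13 × 0.15 = 0.0195
P(refund) = 0.00605 + 0.0116 + 0.04266 + 0.019 + 0.0744 + 0.0195 = 0.17321 → 0.1732.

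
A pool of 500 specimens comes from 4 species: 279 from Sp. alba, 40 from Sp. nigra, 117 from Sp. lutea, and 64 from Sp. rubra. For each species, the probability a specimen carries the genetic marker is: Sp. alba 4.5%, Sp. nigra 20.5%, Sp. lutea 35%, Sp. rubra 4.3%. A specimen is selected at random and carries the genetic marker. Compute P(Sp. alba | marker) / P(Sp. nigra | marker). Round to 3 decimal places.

1.531

Prior × likelihood for each hypothesis:
  Sp. alba: 0.558 × 0.045 = 0.02511
  Sp. nigra: 0.08 × 0.205 = 0.0164
  Sp. lutea: 0.234 × 0.35 = 0.0819
  Sp. rubra: 0.128 × 0.043 = 0.005504
Total = 0.128914.
The ratio is 0.02511 / 0.0164 (the normalizer cancels) = 1.531.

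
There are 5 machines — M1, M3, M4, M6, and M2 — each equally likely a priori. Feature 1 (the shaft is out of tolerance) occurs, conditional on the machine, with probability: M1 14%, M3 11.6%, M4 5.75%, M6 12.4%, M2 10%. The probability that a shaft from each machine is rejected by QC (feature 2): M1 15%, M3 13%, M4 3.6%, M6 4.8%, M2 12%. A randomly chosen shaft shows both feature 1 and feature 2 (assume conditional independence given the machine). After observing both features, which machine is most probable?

Since the prior is uniform, the posterior is proportional to the likelihood:
  M1: 0.14 × 0.15 = 0.021
  M3: 0.116 × 0.13 = 0.01508
  M4: 0.0575 × 0.036 = 0.00207
  M6: 0.124 × 0.048 = 0.005952
  M2: 0.1 × 0.12 = 0.012
Sum = 0.056102.
Largest term belongs to M1, so M1 is most probable.

M1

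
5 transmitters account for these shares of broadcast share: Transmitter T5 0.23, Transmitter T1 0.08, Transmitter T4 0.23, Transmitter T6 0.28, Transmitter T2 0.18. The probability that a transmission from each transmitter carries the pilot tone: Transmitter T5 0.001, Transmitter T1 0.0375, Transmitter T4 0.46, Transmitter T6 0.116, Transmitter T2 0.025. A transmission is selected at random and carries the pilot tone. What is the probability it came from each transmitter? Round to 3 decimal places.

By Bayes' rule, posterior ∝ prior × likelihood:
  Transmitter T5: 0.23 × 0.001 = 0.00023
  Transmitter T1: 0.08 × 0.0375 = 0.003
  Transmitter T4: 0.23 × 0.46 = 0.1058
  Transmitter T6: 0.28 × 0.116 = 0.03248
  Transmitter T2: 0.18 × 0.025 = 0.0045
Sum = 0.14601.
P(Transmitter T5 | pilot) = 0.00023/0.14601 ≈ 0.002
P(Transmitter T1 | pilot) = 0.003/0.14601 ≈ 0.021
P(Transmitter T4 | pilot) = 0.1058/0.14601 ≈ 0.725
P(Transmitter T6 | pilot) = 0.03248/0.14601 ≈ 0.222
P(Transmitter T2 | pilot) = 0.0045/0.14601 ≈ 0.031

Transmitter T5 0.002, Transmitter T1 0.021, Transmitter T4 0.725, Transmitter T6 0.222, Transmitter T2 0.031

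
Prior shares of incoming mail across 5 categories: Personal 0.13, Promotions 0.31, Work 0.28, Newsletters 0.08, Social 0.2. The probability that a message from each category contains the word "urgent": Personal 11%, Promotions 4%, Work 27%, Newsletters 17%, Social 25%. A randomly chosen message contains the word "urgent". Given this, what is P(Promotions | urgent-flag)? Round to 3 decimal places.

Unnormalized posteriors (prior × likelihood):
  Personal: 0.13 × 0.11 = 0.0143
  Promotions: 0.31 × 0.04 = 0.0124
  Work: 0.28 × 0.27 = 0.0756
  Newsletters: 0.08 × 0.17 = 0.0136
  Social: 0.2 × 0.25 = 0.05
Sum = 0.1659.
P(Promotions | evidence) = 0.0124 / 0.1659 ≈ 0.075.

0.075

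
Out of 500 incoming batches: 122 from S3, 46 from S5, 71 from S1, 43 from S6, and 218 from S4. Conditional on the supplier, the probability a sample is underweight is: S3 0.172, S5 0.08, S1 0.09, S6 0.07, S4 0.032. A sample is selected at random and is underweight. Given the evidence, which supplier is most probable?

Prior × likelihood for each hypothesis:
  S3: 0.244 × 0.172 = 0.041968
  S5: 0.092 × 0.08 = 0.00736
  S1: 0.142 × 0.09 = 0.01278
  S6: 0.086 × 0.07 = 0.00602
  S4: 0.436 × 0.032 = 0.013952
Normalizing constant = 0.08208.
Largest term belongs to S3, so S3 is most probable.

S3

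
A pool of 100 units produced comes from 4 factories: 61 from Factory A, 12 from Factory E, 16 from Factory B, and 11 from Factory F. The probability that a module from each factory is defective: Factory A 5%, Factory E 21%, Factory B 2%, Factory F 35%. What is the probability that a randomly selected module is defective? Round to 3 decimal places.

Unnormalized posteriors (prior × likelihood):
  Factory A: 0.61 × 0.05 = 0.0305
  Factory E: 0.12 × 0.21 = 0.0252
  Factory B: 0.16 × 0.02 = 0.0032
  Factory F: 0.11 × 0.35 = 0.0385
P(defective) = 0.0305 + 0.0252 + 0.0032 + 0.0385 = 0.0974 → 0.097.

0.097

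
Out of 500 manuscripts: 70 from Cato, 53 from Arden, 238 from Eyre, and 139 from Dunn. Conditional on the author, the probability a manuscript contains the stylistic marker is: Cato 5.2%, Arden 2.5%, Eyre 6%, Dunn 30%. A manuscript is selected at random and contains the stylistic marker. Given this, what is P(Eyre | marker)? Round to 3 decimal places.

Prior × likelihood for each hypothesis:
  Cato: 0.14 × 0.052 = 0.00728
  Arden: 0.106 × 0.025 = 0.00265
  Eyre: 0.476 × 0.06 = 0.02856
  Dunn: 0.278 × 0.3 = 0.0834
Sum = 0.12189.
P(Eyre | evidence) = 0.02856 / 0.12189 ≈ 0.234.

0.234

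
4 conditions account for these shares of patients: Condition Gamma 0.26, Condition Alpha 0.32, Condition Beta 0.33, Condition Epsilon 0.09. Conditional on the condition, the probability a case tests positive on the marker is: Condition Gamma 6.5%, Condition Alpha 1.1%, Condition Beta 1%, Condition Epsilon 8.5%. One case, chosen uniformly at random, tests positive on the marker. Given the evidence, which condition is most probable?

Condition Gamma

Prior × likelihood for each hypothesis:
  Condition Gamma: 0.26 × 0.065 = 0.0169
  Condition Alpha: 0.32 × 0.011 = 0.00352
  Condition Beta: 0.33 × 0.01 = 0.0033
  Condition Epsilon: 0.09 × 0.085 = 0.00765
Normalizing constant = 0.03137.
Largest term belongs to Condition Gamma, so Condition Gamma is most probable.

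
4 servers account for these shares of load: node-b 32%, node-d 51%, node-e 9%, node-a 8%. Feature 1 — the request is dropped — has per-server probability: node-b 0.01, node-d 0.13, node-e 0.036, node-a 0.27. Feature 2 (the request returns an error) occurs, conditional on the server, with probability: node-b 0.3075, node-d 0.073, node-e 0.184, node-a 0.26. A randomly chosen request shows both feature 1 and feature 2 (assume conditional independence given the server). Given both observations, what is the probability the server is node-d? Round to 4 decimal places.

0.4021

Unnormalized posteriors (prior × likelihood):
  node-b: 0.32 × 0.01 × 0.3075 = 0.000984
  node-d: 0.51 × 0.13 × 0.073 = 0.0048399
  node-e: 0.09 × 0.036 × 0.184 = 0.00059616
  node-a: 0.08 × 0.27 × 0.26 = 0.005616
Normalizing constant = 0.01203606.
P(node-d | evidence) = 0.0048399 / 0.01203606 ≈ 0.4021.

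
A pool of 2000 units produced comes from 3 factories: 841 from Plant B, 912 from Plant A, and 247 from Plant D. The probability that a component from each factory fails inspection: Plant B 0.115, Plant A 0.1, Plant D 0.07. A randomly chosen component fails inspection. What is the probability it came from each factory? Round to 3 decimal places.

Plant B 0.471, Plant A 0.444, Plant D 0.084

By Bayes' rule, posterior ∝ prior × likelihood:
  Plant B: 0.4205 × 0.115 = 0.0483575
  Plant A: 0.456 × 0.1 = 0.0456
  Plant D: 0.1235 × 0.07 = 0.008645
Normalizing constant = 0.1026025.
P(Plant B | nonconforming) = 0.0483575/0.1026025 ≈ 0.471
P(Plant A | nonconforming) = 0.0456/0.1026025 ≈ 0.444
P(Plant D | nonconforming) = 0.008645/0.1026025 ≈ 0.084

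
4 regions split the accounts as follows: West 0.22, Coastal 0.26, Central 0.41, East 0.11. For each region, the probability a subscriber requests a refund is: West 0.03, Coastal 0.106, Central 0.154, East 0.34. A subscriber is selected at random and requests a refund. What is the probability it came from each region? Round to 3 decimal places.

West 0.049, Coastal 0.205, Central 0.469, East 0.278

Compute prior × likelihood for every hypothesis:
  West: 0.22 × 0.03 = 0.0066
  Coastal: 0.26 × 0.106 = 0.02756
  Central: 0.41 × 0.154 = 0.06314
  East: 0.11 × 0.34 = 0.0374
Sum = 0.1347.
P(West | refund) = 0.0066/0.1347 ≈ 0.049
P(Coastal | refund) = 0.02756/0.1347 ≈ 0.205
P(Central | refund) = 0.06314/0.1347 ≈ 0.469
P(East | refund) = 0.0374/0.1347 ≈ 0.278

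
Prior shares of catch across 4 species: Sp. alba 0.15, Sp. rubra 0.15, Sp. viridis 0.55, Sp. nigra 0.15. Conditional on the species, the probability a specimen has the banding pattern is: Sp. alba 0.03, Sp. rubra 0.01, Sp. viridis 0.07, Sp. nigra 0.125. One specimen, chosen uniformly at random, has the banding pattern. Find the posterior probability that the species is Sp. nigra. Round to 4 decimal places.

By Bayes' rule, posterior ∝ prior × likelihood:
  Sp. alba: 0.15 × 0.03 = 0.0045
  Sp. rubra: 0.15 × 0.01 = 0.0015
  Sp. viridis: 0.55 × 0.07 = 0.0385
  Sp. nigra: 0.15 × 0.125 = 0.01875
Total = 0.06325.
P(Sp. nigra | evidence) = 0.01875 / 0.06325 ≈ 0.2964.

0.2964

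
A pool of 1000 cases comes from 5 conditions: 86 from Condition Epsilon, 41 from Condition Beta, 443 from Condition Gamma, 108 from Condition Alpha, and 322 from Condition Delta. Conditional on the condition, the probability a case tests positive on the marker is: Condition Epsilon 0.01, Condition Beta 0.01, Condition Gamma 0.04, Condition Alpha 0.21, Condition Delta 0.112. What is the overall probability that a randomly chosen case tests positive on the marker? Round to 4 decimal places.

Prior × likelihood for each hypothesis:
  Condition Epsilon: 0.086 × 0.01 = 0.00086
  Condition Beta: 0.041 × 0.01 = 0.00041
  Condition Gamma: 0.443 × 0.04 = 0.01772
  Condition Alpha: 0.108 × 0.21 = 0.02268
  Condition Delta: 0.322 × 0.112 = 0.036064
P(marker-positive) = 0.00086 + 0.00041 + 0.01772 + 0.02268 + 0.036064 = 0.077734 → 0.0777.

0.0777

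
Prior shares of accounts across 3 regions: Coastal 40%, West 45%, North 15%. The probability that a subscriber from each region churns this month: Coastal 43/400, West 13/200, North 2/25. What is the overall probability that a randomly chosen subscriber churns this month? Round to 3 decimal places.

Prior × likelihood for each hypothesis:
  Coastal: 0.4 × 0.1075 = 0.043
  West: 0.45 × 0.065 = 0.02925
  North: 0.15 × 0.08 = 0.012
P(churn) = 0.043 + 0.02925 + 0.012 = 0.08425 → 0.084.

0.084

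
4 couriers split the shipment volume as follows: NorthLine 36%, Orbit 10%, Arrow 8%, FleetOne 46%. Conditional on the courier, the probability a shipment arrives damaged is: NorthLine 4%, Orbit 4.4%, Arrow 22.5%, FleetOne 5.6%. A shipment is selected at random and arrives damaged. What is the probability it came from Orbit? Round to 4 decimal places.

Prior × likelihood for each hypothesis:
  NorthLine: 0.36 × 0.04 = 0.0144
  Orbit: 0.1 × 0.044 = 0.0044
  Arrow: 0.08 × 0.225 = 0.018
  FleetOne: 0.46 × 0.056 = 0.02576
Sum = 0.06256.
P(Orbit | evidence) = 0.0044 / 0.06256 ≈ 0.0703.

0.0703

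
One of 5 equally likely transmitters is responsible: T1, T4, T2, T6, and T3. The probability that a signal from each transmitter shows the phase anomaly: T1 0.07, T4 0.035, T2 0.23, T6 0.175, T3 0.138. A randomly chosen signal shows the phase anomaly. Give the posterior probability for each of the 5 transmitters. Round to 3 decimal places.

With a uniform prior (1/5 each), posterior ∝ likelihood:
  T1: 0.07
  T4: 0.035
  T2: 0.23
  T6: 0.175
  T3: 0.138
Normalizing constant = 0.648.
P(T1 | anomaly) = 0.07/0.648 ≈ 0.108
P(T4 | anomaly) = 0.035/0.648 ≈ 0.054
P(T2 | anomaly) = 0.23/0.648 ≈ 0.355
P(T6 | anomaly) = 0.175/0.648 ≈ 0.270
P(T3 | anomaly) = 0.138/0.648 ≈ 0.213
(Check: 0.108+0.054+0.355+0.270+0.213 = 1.000.)

T1 0.108, T4 0.054, T2 0.355, T6 0.270, T3 0.213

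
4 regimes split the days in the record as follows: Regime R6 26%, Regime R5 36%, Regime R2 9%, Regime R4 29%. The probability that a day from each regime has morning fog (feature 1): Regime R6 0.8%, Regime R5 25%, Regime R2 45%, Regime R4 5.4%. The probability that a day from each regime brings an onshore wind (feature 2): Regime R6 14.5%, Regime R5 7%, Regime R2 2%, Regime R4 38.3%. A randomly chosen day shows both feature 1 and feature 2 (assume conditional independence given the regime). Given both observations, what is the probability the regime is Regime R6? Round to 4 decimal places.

Prior × likelihood for each hypothesis:
  Regime R6: 0.26 × 0.008 × 0.145 = 0.0003016
  Regime R5: 0.36 × 0.25 × 0.07 = 0.0063
  Regime R2: 0.09 × 0.45 × 0.02 = 0.00081
  Regime R4: 0.29 × 0.054 × 0.383 = 0.00599778
Total = 0.01340938.
P(Regime R6 | evidence) = 0.0003016 / 0.01340938 ≈ 0.0225.

0.0225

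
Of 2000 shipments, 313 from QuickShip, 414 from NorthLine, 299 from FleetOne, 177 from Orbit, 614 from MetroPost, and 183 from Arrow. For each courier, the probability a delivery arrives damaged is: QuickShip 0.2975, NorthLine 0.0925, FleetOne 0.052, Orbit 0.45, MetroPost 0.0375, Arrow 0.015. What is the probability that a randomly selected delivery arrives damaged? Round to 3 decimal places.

Prior × likelihood for each hypothesis:
  QuickShip: 0.1565 × 0.2975 = 0.04655875
  NorthLine: 0.207 × 0.0925 = 0.0191475
  FleetOne: 0.1495 × 0.052 = 0.007774
  Orbit: 0.0885 × 0.45 = 0.039825
  MetroPost: 0.307 × 0.0375 = 0.0115125
  Arrow: 0.0915 × 0.015 = 0.0013725
P(damaged) = 0.04655875 + 0.0191475 + 0.007774 + 0.039825 + 0.0115125 + 0.0013725 = 0.12619025 → 0.126.

0.126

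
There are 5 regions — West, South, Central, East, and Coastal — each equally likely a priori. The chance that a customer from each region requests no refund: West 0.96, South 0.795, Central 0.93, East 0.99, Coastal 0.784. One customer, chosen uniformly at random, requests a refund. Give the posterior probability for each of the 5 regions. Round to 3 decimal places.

Taking complements, P(refund | each) = West 0.04, South 0.205, Central 0.07, East 0.01, Coastal 0.216.
Since the prior is uniform, the posterior is proportional to the likelihood:
  West: 0.04
  South: 0.205
  Central: 0.07
  East: 0.01
  Coastal: 0.216
Sum = 0.541.
P(West | refund) = 0.04/0.541 ≈ 0.074
P(South | refund) = 0.205/0.541 ≈ 0.379
P(Central | refund) = 0.07/0.541 ≈ 0.129
P(East | refund) = 0.01/0.541 ≈ 0.018
P(Coastal | refund) = 0.216/0.541 ≈ 0.399

West 0.074, South 0.379, Central 0.129, East 0.018, Coastal 0.399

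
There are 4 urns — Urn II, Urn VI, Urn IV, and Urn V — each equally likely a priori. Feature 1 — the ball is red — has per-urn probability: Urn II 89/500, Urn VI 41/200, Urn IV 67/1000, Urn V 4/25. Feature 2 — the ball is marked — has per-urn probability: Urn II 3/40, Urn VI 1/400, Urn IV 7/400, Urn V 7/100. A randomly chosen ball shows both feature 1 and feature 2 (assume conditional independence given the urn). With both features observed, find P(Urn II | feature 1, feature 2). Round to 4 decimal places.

0.5089

Since the prior is uniform, the posterior is proportional to the likelihood:
  Urn II: 0.178 × 0.075 = 0.01335
  Urn VI: 0.205 × 0.0025 = 0.0005125
  Urn IV: 0.067 × 0.0175 = 0.0011725
  Urn V: 0.16 × 0.07 = 0.0112
Sum = 0.026235.
P(Urn II | evidence) = 0.01335 / 0.026235 ≈ 0.5089.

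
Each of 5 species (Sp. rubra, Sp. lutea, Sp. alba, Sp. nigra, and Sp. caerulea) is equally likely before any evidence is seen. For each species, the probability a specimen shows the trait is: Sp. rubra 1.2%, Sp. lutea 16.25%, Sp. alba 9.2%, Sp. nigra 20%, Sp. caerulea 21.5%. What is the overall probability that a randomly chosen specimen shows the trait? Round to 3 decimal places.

With a uniform prior (1/5 each), posterior ∝ likelihood:
  Sp. rubra: 0.012
  Sp. lutea: 0.1625
  Sp. alba: 0.092
  Sp. nigra: 0.2
  Sp. caerulea: 0.215
P(trait) = (1/5) × (0.012 + 0.1625 + 0.092 + 0.2 + 0.215) = 0.6815/5 ≈ 0.136.

0.136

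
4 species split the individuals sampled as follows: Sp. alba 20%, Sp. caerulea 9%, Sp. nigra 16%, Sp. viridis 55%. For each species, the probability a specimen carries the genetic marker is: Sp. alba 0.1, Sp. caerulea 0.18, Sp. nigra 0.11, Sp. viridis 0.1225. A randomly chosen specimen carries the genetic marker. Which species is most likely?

Prior × likelihood for each hypothesis:
  Sp. alba: 0.2 × 0.1 = 0.02
  Sp. caerulea: 0.09 × 0.18 = 0.0162
  Sp. nigra: 0.16 × 0.11 = 0.0176
  Sp. viridis: 0.55 × 0.1225 = 0.067375
Normalizing constant = 0.121175.
Largest term belongs to Sp. viridis, so Sp. viridis is most probable.

Sp. viridis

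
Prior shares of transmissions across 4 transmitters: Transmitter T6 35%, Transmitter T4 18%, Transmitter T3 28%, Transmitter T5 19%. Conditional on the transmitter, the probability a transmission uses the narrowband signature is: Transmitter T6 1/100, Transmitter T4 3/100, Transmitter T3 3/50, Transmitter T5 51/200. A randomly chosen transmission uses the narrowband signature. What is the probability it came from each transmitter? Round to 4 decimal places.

Transmitter T6 0.0472, Transmitter T4 0.0728, Transmitter T3 0.2266, Transmitter T5 0.6534

By Bayes' rule, posterior ∝ prior × likelihood:
  Transmitter T6: 0.35 × 0.01 = 0.0035
  Transmitter T4: 0.18 × 0.03 = 0.0054
  Transmitter T3: 0.28 × 0.06 = 0.0168
  Transmitter T5: 0.19 × 0.255 = 0.04845
Sum = 0.07415.
P(Transmitter T6 | narrowband) = 0.0035/0.07415 ≈ 0.0472
P(Transmitter T4 | narrowband) = 0.0054/0.07415 ≈ 0.0728
P(Transmitter T3 | narrowband) = 0.0168/0.07415 ≈ 0.2266
P(Transmitter T5 | narrowband) = 0.04845/0.07415 ≈ 0.6534
(Check: 0.0472+0.0728+0.2266+0.6534 = 1.0000.)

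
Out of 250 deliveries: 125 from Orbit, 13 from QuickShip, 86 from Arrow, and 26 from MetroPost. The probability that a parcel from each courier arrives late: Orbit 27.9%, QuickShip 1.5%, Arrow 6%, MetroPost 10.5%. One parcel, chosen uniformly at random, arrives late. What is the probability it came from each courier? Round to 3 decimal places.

By Bayes' rule, posterior ∝ prior × likelihood:
  Orbit: 0.5 × 0.279 = 0.1395
  QuickShip: 0.052 × 0.015 = 0.00078
  Arrow: 0.344 × 0.06 = 0.02064
  MetroPost: 0.104 × 0.105 = 0.01092
Sum = 0.17184.
P(Orbit | late) = 0.1395/0.17184 ≈ 0.812
P(QuickShip | late) = 0.00078/0.17184 ≈ 0.005
P(Arrow | late) = 0.02064/0.17184 ≈ 0.120
P(MetroPost | late) = 0.01092/0.17184 ≈ 0.064

Orbit 0.812, QuickShip 0.005, Arrow 0.120, MetroPost 0.064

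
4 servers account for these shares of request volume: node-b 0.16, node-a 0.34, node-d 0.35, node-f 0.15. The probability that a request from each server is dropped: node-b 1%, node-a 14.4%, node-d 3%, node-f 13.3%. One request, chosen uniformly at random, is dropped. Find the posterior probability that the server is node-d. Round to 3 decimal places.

By Bayes' rule, posterior ∝ prior × likelihood:
  node-b: 0.16 × 0.01 = 0.0016
  node-a: 0.34 × 0.144 = 0.04896
  node-d: 0.35 × 0.03 = 0.0105
  node-f: 0.15 × 0.133 = 0.01995
Sum = 0.08101.
P(node-d | evidence) = 0.0105 / 0.08101 ≈ 0.130.

0.130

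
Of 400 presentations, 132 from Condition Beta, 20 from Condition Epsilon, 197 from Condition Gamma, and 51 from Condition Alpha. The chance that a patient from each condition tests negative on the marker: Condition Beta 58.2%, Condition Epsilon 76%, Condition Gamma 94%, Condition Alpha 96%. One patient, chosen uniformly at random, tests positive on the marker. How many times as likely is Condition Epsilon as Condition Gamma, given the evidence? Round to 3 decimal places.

0.406

Taking complements, P(marker-positive | each) = Condition Beta 0.418, Condition Epsilon 0.24, Condition Gamma 0.06, Condition Alpha 0.04.
Unnormalized posteriors (prior × likelihood):
  Condition Beta: 0.33 × 0.418 = 0.13794
  Condition Epsilon: 0.05 × 0.24 = 0.012
  Condition Gamma: 0.4925 × 0.06 = 0.02955
  Condition Alpha: 0.1275 × 0.04 = 0.0051
Sum = 0.18459.
The ratio is 0.012 / 0.02955 (the normalizer cancels) = 0.406.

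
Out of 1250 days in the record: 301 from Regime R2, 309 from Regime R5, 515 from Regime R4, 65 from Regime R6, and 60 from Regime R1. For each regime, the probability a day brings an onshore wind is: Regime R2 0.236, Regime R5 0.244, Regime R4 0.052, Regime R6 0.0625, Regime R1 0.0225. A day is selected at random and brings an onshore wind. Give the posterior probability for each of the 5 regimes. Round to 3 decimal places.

Regime R2 0.398, Regime R5 0.422, Regime R4 0.150, Regime R6 0.023, Regime R1 0.008

Compute prior × likelihood for every hypothesis:
  Regime R2: 0.2408 × 0.236 = 0.0568288
  Regime R5: 0.2472 × 0.244 = 0.0603168
  Regime R4: 0.412 × 0.052 = 0.021424
  Regime R6: 0.052 × 0.0625 = 0.00325
  Regime R1: 0.048 × 0.0225 = 0.00108
Normalizing constant = 0.1428996.
P(Regime R2 | onshore) = 0.0568288/0.1428996 ≈ 0.398
P(Regime R5 | onshore) = 0.0603168/0.1428996 ≈ 0.422
P(Regime R4 | onshore) = 0.021424/0.1428996 ≈ 0.150
P(Regime R6 | onshore) = 0.00325/0.1428996 ≈ 0.023
P(Regime R1 | onshore) = 0.00108/0.1428996 ≈ 0.008
(Check: 0.398+0.422+0.150+0.023+0.008 = 1.001.)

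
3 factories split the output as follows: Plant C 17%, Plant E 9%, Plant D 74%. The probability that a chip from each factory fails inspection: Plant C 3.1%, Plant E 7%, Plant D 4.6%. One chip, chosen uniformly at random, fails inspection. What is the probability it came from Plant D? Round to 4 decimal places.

Prior × likelihood for each hypothesis:
  Plant C: 0.17 × 0.031 = 0.00527
  Plant E: 0.09 × 0.07 = 0.0063
  Plant D: 0.74 × 0.046 = 0.03404
Total = 0.04561.
P(Plant D | evidence) = 0.03404 / 0.04561 ≈ 0.7463.

0.7463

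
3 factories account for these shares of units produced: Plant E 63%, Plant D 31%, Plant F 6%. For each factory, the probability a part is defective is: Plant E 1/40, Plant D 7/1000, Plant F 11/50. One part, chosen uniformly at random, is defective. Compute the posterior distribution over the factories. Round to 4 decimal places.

Plant E 0.5061, Plant D 0.0697, Plant F 0.4242

By Bayes' rule, posterior ∝ prior × likelihood:
  Plant E: 0.63 × 0.025 = 0.01575
  Plant D: 0.31 × 0.007 = 0.00217
  Plant F: 0.06 × 0.22 = 0.0132
Sum = 0.03112.
P(Plant E | defective) = 0.01575/0.03112 ≈ 0.5061
P(Plant D | defective) = 0.00217/0.03112 ≈ 0.0697
P(Plant F | defective) = 0.0132/0.03112 ≈ 0.4242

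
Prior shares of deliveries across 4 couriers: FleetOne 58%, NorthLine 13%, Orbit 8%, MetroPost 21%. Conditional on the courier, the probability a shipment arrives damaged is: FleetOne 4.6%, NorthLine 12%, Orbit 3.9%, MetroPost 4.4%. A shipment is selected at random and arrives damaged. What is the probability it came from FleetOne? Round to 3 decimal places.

Compute prior × likelihood for every hypothesis:
  FleetOne: 0.58 × 0.046 = 0.02668
  NorthLine: 0.13 × 0.12 = 0.0156
  Orbit: 0.08 × 0.039 = 0.00312
  MetroPost: 0.21 × 0.044 = 0.00924
Total = 0.05464.
P(FleetOne | evidence) = 0.02668 / 0.05464 ≈ 0.488.

0.488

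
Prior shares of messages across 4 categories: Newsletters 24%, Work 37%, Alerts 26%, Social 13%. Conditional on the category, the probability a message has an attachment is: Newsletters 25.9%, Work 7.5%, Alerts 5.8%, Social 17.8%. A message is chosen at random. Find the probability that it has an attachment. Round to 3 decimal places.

Prior × likelihood for each hypothesis:
  Newsletters: 0.24 × 0.259 = 0.06216
  Work: 0.37 × 0.075 = 0.02775
  Alerts: 0.26 × 0.058 = 0.01508
  Social: 0.13 × 0.178 = 0.02314
P(attachment) = 0.06216 + 0.02775 + 0.01508 + 0.02314 = 0.12813 → 0.128.

0.128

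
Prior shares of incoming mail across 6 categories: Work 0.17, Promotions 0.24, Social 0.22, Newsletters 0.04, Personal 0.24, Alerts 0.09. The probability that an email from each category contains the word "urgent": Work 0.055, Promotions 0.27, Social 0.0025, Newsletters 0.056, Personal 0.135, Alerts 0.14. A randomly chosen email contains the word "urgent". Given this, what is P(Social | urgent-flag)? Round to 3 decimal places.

Compute prior × likelihood for every hypothesis:
  Work: 0.17 × 0.055 = 0.00935
  Promotions: 0.24 × 0.27 = 0.0648
  Social: 0.22 × 0.0025 = 0.00055
  Newsletters: 0.04 × 0.056 = 0.00224
  Personal: 0.24 × 0.135 = 0.0324
  Alerts: 0.09 × 0.14 = 0.0126
Normalizing constant = 0.12194.
P(Social | evidence) = 0.00055 / 0.12194 ≈ 0.005.

0.005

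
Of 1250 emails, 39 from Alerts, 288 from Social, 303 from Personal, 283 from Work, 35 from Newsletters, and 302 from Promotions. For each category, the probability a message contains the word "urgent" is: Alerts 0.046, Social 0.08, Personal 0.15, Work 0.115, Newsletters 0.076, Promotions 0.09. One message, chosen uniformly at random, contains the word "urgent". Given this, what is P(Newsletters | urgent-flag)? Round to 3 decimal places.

By Bayes' rule, posterior ∝ prior × likelihood:
  Alerts: 0.0312 × 0.046 = 0.0014352
  Social: 0.2304 × 0.08 = 0.018432
  Personal: 0.2424 × 0.15 = 0.03636
  Work: 0.2264 × 0.115 = 0.026036
  Newsletters: 0.028 × 0.076 = 0.002128
  Promotions: 0.2416 × 0.09 = 0.021744
Normalizing constant = 0.1061352.
P(Newsletters | evidence) = 0.002128 / 0.1061352 ≈ 0.020.

0.020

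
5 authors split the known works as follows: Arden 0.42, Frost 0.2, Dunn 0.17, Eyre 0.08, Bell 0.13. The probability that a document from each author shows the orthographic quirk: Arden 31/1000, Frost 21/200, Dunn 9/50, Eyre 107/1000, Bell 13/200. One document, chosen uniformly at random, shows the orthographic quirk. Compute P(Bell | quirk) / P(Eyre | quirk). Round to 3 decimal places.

0.987

Prior × likelihood for each hypothesis:
  Arden: 0.42 × 0.031 = 0.01302
  Frost: 0.2 × 0.105 = 0.021
  Dunn: 0.17 × 0.18 = 0.0306
  Eyre: 0.08 × 0.107 = 0.00856
  Bell: 0.13 × 0.065 = 0.00845
Total = 0.08163.
The ratio is 0.00845 / 0.00856 (the normalizer cancels) = 0.987.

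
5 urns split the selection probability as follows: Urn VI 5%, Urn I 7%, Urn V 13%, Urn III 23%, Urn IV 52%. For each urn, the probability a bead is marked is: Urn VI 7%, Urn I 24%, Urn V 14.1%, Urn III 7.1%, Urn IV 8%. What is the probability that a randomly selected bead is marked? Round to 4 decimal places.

Compute prior × likelihood for every hypothesis:
  Urn VI: 0.05 × 0.07 = 0.0035
  Urn I: 0.07 × 0.24 = 0.0168
  Urn V: 0.13 × 0.141 = 0.01833
  Urn III: 0.23 × 0.071 = 0.01633
  Urn IV: 0.52 × 0.08 = 0.0416
P(marked) = 0.0035 + 0.0168 + 0.01833 + 0.01633 + 0.0416 = 0.09656 → 0.0966.

0.0966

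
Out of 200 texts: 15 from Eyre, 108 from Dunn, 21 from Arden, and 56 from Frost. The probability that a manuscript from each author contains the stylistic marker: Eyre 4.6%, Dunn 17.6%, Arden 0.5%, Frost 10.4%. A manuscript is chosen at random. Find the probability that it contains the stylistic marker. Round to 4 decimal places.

0.1281

Compute prior × likelihood for every hypothesis:
  Eyre: 0.075 × 0.046 = 0.00345
  Dunn: 0.54 × 0.176 = 0.09504
  Arden: 0.105 × 0.005 = 0.000525
  Frost: 0.28 × 0.104 = 0.02912
P(marker) = 0.00345 + 0.09504 + 0.000525 + 0.02912 = 0.128135 → 0.1281.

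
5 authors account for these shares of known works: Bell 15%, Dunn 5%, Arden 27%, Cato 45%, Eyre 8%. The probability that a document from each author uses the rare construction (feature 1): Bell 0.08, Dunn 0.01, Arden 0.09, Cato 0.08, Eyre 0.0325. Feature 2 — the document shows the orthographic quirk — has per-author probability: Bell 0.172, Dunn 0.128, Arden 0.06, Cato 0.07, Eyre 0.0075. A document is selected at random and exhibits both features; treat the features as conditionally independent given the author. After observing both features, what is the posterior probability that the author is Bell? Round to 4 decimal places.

0.3370

By Bayes' rule, posterior ∝ prior × likelihood:
  Bell: 0.15 × 0.08 × 0.172 = 0.002064
  Dunn: 0.05 × 0.01 × 0.128 = 0.000064
  Arden: 0.27 × 0.09 × 0.06 = 0.001458
  Cato: 0.45 × 0.08 × 0.07 = 0.00252
  Eyre: 0.08 × 0.0325 × 0.0075 = 0.0000195
Total = 0.0061255.
P(Bell | evidence) = 0.002064 / 0.0061255 ≈ 0.3370.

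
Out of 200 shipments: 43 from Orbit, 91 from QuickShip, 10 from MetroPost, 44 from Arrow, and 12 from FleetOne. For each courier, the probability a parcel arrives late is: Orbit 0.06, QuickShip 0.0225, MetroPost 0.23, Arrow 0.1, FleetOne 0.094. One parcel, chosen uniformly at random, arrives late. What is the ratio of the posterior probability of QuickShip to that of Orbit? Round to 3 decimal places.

0.794

Prior × likelihood for each hypothesis:
  Orbit: 0.215 × 0.06 = 0.0129
  QuickShip: 0.455 × 0.0225 = 0.0102375
  MetroPost: 0.05 × 0.23 = 0.0115
  Arrow: 0.22 × 0.1 = 0.022
  FleetOne: 0.06 × 0.094 = 0.00564
Sum = 0.0622775.
The ratio is 0.0102375 / 0.0129 (the normalizer cancels) = 0.794.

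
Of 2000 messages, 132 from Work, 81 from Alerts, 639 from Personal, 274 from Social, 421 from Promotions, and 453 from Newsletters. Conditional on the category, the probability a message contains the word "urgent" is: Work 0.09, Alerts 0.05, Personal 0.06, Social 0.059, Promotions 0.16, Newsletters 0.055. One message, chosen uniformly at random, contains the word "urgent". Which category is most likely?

Unnormalized posteriors (prior × likelihood):
  Work: 0.066 × 0.09 = 0.00594
  Alerts: 0.0405 × 0.05 = 0.002025
  Personal: 0.3195 × 0.06 = 0.01917
  Social: 0.137 × 0.059 = 0.008083
  Promotions: 0.2105 × 0.16 = 0.03368
  Newsletters: 0.2265 × 0.055 = 0.0124575
Total = 0.0813555.
Largest term belongs to Promotions, so Promotions is most probable.

Promotions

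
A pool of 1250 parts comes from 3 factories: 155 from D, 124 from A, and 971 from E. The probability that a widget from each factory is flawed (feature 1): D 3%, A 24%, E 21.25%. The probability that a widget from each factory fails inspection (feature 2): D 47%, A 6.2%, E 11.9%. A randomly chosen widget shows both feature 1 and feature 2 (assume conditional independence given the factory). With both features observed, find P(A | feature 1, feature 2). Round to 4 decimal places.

0.0645

By Bayes' rule, posterior ∝ prior × likelihood:
  D: 0.124 × 0.03 × 0.47 = 0.0017484
  A: 0.0992 × 0.24 × 0.062 = 0.001476096
  E: 0.7768 × 0.2125 × 0.119 = 0.01964333
Normalizing constant = 0.022867826.
P(A | evidence) = 0.001476096 / 0.022867826 ≈ 0.0645.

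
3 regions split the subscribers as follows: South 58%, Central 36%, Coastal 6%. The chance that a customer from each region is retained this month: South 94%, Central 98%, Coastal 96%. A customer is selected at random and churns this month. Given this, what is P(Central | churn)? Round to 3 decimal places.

0.162

Taking complements, P(churn | each) = South 0.06, Central 0.02, Coastal 0.04.
Unnormalized posteriors (prior × likelihood):
  South: 0.58 × 0.06 = 0.0348
  Central: 0.36 × 0.02 = 0.0072
  Coastal: 0.06 × 0.04 = 0.0024
Normalizing constant = 0.0444.
P(Central | evidence) = 0.0072 / 0.0444 ≈ 0.162.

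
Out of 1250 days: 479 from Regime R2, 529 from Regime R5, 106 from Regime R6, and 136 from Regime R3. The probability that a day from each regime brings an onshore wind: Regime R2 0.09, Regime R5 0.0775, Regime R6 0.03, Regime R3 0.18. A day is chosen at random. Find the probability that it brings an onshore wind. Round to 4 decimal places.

0.0894

Compute prior × likelihood for every hypothesis:
  Regime R2: 0.3832 × 0.09 = 0.034488
  Regime R5: 0.4232 × 0.0775 = 0.032798
  Regime R6: 0.0848 × 0.03 = 0.002544
  Regime R3: 0.1088 × 0.18 = 0.019584
P(onshore) = 0.034488 + 0.032798 + 0.002544 + 0.019584 = 0.089414 → 0.0894.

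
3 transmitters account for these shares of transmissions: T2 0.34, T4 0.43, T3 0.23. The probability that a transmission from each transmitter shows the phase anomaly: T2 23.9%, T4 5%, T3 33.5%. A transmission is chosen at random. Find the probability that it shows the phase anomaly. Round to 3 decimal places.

0.180

Unnormalized posteriors (prior × likelihood):
  T2: 0.34 × 0.239 = 0.08126
  T4: 0.43 × 0.05 = 0.0215
  T3: 0.23 × 0.335 = 0.07705
P(anomaly) = 0.08126 + 0.0215 + 0.07705 = 0.17981 → 0.180.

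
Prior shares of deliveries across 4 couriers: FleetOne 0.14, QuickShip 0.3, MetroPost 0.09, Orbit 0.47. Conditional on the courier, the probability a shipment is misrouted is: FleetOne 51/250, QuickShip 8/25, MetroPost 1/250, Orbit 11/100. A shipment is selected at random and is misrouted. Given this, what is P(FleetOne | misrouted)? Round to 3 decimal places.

0.162

Prior × likelihood for each hypothesis:
  FleetOne: 0.14 × 0.204 = 0.02856
  QuickShip: 0.3 × 0.32 = 0.096
  MetroPost: 0.09 × 0.004 = 0.00036
  Orbit: 0.47 × 0.11 = 0.0517
Total = 0.17662.
P(FleetOne | evidence) = 0.02856 / 0.17662 ≈ 0.162.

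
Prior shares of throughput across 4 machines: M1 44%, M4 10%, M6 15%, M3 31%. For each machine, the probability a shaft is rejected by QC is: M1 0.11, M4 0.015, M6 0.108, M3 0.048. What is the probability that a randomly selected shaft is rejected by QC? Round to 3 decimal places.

Compute prior × likelihood for every hypothesis:
  M1: 0.44 × 0.11 = 0.0484
  M4: 0.1 × 0.015 = 0.0015
  M6: 0.15 × 0.108 = 0.0162
  M3: 0.31 × 0.048 = 0.01488
P(rejected) = 0.0484 + 0.0015 + 0.0162 + 0.01488 = 0.08098 → 0.081.

0.081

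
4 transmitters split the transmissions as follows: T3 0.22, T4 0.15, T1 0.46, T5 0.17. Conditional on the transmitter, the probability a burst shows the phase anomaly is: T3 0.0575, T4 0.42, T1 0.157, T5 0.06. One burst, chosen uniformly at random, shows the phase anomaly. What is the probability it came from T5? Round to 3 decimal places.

0.065

Prior × likelihood for each hypothesis:
  T3: 0.22 × 0.0575 = 0.01265
  T4: 0.15 × 0.42 = 0.063
  T1: 0.46 × 0.157 = 0.07222
  T5: 0.17 × 0.06 = 0.0102
Normalizing constant = 0.15807.
P(T5 | evidence) = 0.0102 / 0.15807 ≈ 0.065.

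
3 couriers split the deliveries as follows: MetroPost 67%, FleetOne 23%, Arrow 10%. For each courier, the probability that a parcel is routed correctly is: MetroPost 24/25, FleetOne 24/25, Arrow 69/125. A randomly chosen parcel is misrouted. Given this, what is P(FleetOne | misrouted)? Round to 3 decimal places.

0.114

Taking complements, P(misrouted | each) = MetroPost 0.04, FleetOne 0.04, Arrow 0.448.
By Bayes' rule, posterior ∝ prior × likelihood:
  MetroPost: 0.67 × 0.04 = 0.0268
  FleetOne: 0.23 × 0.04 = 0.0092
  Arrow: 0.1 × 0.448 = 0.0448
Sum = 0.0808.
P(FleetOne | evidence) = 0.0092 / 0.0808 ≈ 0.114.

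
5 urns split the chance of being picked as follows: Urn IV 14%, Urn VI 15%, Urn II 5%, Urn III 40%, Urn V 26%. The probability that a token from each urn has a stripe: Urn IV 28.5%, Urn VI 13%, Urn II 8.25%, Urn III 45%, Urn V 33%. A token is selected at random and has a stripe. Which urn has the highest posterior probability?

Compute prior × likelihood for every hypothesis:
  Urn IV: 0.14 × 0.285 = 0.0399
  Urn VI: 0.15 × 0.13 = 0.0195
  Urn II: 0.05 × 0.0825 = 0.004125
  Urn III: 0.4 × 0.45 = 0.18
  Urn V: 0.26 × 0.33 = 0.0858
Sum = 0.329325.
Largest term belongs to Urn III, so Urn III is most probable.

Urn III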